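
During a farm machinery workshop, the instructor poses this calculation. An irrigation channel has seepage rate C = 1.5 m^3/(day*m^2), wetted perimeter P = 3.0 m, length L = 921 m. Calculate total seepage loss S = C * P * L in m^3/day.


S = C * P * L
  = 1.5 * 3.0 * 921
  = 4144.50 m^3/day


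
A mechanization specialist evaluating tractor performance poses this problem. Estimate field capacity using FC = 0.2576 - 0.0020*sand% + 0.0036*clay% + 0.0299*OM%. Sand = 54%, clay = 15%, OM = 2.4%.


FC = 0.2576 - 0.0020*54 + 0.0036*15 + 0.0299*2.4
   = 0.2576 - 0.1080 + 0.0540 + 0.0718
   = 0.2754


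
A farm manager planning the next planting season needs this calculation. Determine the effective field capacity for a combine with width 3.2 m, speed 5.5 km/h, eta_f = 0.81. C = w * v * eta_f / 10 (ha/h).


C = w * v * eta_f / 10
  = 3.2 * 5.5 * 0.81 / 10
  = 14.26 / 10
  = 1.43 ha/h


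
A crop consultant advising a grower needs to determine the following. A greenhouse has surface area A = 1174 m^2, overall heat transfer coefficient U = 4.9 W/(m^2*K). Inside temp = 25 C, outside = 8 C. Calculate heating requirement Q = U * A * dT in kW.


dT = 25 - (8) = 17 K
Q = U * A * dT
  = 4.9 * 1174 * 17
  = 97794.20 W = 97.79 kW


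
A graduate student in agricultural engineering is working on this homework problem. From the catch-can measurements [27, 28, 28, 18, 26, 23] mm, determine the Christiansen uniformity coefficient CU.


xbar = 150 / 6 = 25
sum|xi - xbar| = 18
CU = 100 * (1 - 18 / (6 * 25))
   = 100 * (1 - 0.1200)
   = 88%


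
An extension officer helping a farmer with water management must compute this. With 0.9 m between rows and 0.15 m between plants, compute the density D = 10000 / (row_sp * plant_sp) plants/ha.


D = 10000 / (row_sp * plant_sp)
  = 10000 / (0.9 * 0.15)
  = 10000 / 0.1350
  = 74074.07 plants/ha


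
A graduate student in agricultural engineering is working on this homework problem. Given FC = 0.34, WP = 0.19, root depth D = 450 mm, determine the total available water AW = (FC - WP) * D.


AW = (FC - WP) * D
   = (0.34 - 0.19) * 450
   = 0.15 * 450
   = 67.50 mm


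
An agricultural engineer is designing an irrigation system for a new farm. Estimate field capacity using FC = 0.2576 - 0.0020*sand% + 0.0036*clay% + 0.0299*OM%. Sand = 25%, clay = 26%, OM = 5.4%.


FC = 0.2576 - 0.0020*25 + 0.0036*26 + 0.0299*5.4
   = 0.2576 - 0.0500 + 0.0936 + 0.1615
   = 0.4627


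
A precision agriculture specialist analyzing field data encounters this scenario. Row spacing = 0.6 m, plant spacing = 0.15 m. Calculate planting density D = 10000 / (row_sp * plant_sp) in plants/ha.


D = 10000 / (row_sp * plant_sp)
  = 10000 / (0.6 * 0.15)
  = 10000 / 0.0900
  = 111111.11 plants/ha


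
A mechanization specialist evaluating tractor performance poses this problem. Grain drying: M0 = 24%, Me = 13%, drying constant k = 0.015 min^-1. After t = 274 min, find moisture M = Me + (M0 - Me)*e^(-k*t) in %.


M = Me + (M0 - Me) * e^(-k*t)
  = 13 + (24 - 13) * e^(-0.015*274)
  = 13 + 11 * e^(-4.110)
  = 13 + 11 * 0.01641
  = 13 + 0.1805
  = 13.18%


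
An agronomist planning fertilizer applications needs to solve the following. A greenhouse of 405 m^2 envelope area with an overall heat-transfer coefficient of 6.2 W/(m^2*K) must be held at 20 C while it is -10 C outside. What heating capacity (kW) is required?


dT = 20 - (-10) = 30 K
Q = U * A * dT
  = 6.2 * 405 * 30
  = 75330 W = 75.33 kW


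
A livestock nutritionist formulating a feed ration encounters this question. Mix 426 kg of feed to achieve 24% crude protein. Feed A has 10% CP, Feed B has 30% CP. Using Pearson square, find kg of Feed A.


parts_A = CP_b - target = 30 - 24 = 6
parts_B = target - CP_a = 24 - 10 = 14
total_parts = 6 + 14 = 20
Feed A = 426 * 6 / 20 = 127.80 kg
Feed B = 426 * 14 / 20 = 298.20 kg

127.80 kg


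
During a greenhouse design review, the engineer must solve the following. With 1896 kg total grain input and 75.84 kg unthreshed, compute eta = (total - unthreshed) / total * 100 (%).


eta = (total - unthreshed) / total * 100
    = (1896 - 75.84) / 1896 * 100
    = 1820.16 / 1896 * 100
    = 96%


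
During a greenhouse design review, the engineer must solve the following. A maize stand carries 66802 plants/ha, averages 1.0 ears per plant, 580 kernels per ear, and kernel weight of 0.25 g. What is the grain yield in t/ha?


Y = density * ears * kernels * kw
  = 66802 * 1.0 * 580 * 0.25 g/ha
  = 9686290 g/ha
  = 9686.29 kg/ha = 9.69 t/ha


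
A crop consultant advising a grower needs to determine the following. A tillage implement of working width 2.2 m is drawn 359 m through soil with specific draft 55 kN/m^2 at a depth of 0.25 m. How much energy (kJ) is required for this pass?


E = k * d * w * L
  = 55 * 0.25 * 2.2 * 359
  = 10859.75 kJ


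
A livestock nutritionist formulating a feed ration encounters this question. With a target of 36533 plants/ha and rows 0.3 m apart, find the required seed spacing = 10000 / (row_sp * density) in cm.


spacing = 10000 / (row_sp * density)
        = 10000 / (0.3 * 36533)
        = 10000 / 10959.90
        = 0.91242 m = 91.24 cm


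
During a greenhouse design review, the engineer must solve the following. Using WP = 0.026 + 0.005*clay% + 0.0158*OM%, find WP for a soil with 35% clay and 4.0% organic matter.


WP = 0.026 + 0.005*35 + 0.0158*4.0
   = 0.026 + 0.1750 + 0.0632
   = 0.2642


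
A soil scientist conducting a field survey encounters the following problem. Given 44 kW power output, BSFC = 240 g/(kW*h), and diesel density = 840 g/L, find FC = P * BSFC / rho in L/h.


FC = P * BSFC / rho_fuel
   = 44 * 240 / 840
   = 10560 / 840
   = 12.57 L/h


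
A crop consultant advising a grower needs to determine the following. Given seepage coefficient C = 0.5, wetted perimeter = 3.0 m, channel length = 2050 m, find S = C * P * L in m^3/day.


S = C * P * L
  = 0.5 * 3.0 * 2050
  = 3075 m^3/day


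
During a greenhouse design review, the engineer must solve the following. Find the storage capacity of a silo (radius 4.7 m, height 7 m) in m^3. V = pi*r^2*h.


V = pi * r^2 * h
  = pi * 4.7^2 * 7
  = pi * 22.09 * 7
  = 485.78 m^3


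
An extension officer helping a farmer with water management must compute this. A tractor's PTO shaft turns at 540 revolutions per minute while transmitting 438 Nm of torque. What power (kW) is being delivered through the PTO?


P = 2*pi*n*T / 60000
  = 2*pi * 540 * 438 / 60000
  = 1486098.99 / 60000
  = 24.77 kW


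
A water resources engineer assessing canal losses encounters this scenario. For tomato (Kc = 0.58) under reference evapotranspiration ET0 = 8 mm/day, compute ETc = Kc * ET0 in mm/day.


ETc = Kc * ET0
    = 0.58 * 8
    = 4.64 mm/day


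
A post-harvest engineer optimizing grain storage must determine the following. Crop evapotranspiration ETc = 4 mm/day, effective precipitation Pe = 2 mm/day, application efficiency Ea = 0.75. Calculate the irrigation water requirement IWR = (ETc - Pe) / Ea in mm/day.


IWR = (ETc - Pe) / Ea
    = (4 - 2) / 0.75
    = 2 / 0.75
    = 2.67 mm/day


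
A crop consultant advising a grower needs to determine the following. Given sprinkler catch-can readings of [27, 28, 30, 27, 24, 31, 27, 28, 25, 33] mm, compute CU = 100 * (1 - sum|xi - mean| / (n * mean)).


xbar = 280 / 10 = 28
sum|xi - xbar| = 20
CU = 100 * (1 - 20 / (10 * 28))
   = 100 * (1 - 0.0714)
   = 92.86%


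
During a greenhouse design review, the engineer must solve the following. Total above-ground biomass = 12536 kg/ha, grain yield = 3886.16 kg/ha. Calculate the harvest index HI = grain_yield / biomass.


HI = grain_yield / biomass
   = 3886.16 / 12536
   = 0.31


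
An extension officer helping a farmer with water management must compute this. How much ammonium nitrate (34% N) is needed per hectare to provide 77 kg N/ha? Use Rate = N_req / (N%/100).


Rate = N_required / (N_content / 100)
     = 77 / (34 / 100)
     = 77 / 0.34
     = 226.47 kg/ha


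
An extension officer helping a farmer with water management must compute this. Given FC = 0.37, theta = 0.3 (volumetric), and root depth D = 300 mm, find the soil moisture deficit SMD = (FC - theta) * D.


SMD = (FC - theta) * D
    = (0.37 - 0.3) * 300
    = 0.070 * 300
    = 21 mm


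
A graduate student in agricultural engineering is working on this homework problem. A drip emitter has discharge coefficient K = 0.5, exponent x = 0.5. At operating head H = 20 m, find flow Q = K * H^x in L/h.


Q = K * H^x
  = 0.5 * 20^0.5
  = 0.5 * 4.4721
  = 2.24 L/h


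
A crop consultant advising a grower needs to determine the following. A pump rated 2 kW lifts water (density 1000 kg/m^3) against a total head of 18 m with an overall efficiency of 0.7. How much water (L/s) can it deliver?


Q = (P * 1000 * eta) / (rho * g * H)
  = (2 * 1000 * 0.7) / (1000 * 9.81 * 18)
  = 1400 / 176580
  = 0.00793 m^3/s = 7.93 L/s


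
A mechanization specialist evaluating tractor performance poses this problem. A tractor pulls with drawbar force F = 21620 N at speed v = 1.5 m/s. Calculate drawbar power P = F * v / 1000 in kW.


P = F * v / 1000
  = 21620 * 1.5 / 1000
  = 32430 / 1000
  = 32.43 kW


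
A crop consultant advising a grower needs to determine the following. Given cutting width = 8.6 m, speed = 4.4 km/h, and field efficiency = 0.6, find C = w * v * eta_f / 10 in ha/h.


C = w * v * eta_f / 10
  = 8.6 * 4.4 * 0.6 / 10
  = 22.70 / 10
  = 2.27 ha/h


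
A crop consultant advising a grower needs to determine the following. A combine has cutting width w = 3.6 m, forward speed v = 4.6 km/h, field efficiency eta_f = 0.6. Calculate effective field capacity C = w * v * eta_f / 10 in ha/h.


C = w * v * eta_f / 10
  = 3.6 * 4.6 * 0.6 / 10
  = 9.94 / 10
  = 0.99 ha/h


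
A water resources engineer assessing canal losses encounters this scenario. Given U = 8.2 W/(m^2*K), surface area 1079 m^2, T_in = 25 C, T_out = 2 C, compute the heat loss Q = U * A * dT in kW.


dT = 25 - (2) = 23 K
Q = U * A * dT
  = 8.2 * 1079 * 23
  = 203499.40 W = 203.50 kW


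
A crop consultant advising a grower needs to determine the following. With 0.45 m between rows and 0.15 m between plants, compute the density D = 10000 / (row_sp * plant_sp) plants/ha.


D = 10000 / (row_sp * plant_sp)
  = 10000 / (0.45 * 0.15)
  = 10000 / 0.0675
  = 148148.15 plants/ha


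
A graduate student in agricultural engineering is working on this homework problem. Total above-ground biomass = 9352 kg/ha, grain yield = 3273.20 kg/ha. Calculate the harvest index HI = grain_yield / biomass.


HI = grain_yield / biomass
   = 3273.20 / 9352
   = 0.35


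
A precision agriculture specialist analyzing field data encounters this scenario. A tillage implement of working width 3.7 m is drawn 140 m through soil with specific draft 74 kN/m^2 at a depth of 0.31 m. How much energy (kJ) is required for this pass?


E = k * d * w * L
  = 74 * 0.31 * 3.7 * 140
  = 11882.92 kJ


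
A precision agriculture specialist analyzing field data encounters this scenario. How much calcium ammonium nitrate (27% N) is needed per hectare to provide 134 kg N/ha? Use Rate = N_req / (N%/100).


Rate = N_required / (N_content / 100)
     = 134 / (27 / 100)
     = 134 / 0.27
     = 496.30 kg/ha


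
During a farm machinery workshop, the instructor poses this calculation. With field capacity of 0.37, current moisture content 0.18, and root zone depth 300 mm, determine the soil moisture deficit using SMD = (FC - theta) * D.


SMD = (FC - theta) * D
    = (0.37 - 0.18) * 300
    = 0.190 * 300
    = 57 mm


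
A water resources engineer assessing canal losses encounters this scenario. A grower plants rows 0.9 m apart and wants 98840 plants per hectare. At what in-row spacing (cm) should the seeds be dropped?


spacing = 10000 / (row_sp * density)
        = 10000 / (0.9 * 98840)
        = 10000 / 88956
        = 0.11242 m = 11.24 cm


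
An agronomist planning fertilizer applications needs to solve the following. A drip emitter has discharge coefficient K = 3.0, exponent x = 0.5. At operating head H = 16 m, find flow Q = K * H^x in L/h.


Q = K * H^x
  = 3.0 * 16^0.5
  = 3.0 * 4
  = 12 L/h


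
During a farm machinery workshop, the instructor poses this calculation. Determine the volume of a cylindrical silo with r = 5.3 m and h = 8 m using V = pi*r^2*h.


V = pi * r^2 * h
  = pi * 5.3^2 * 8
  = pi * 28.09 * 8
  = 705.98 m^3


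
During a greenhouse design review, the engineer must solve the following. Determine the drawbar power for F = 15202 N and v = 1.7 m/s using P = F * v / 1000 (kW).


P = F * v / 1000
  = 15202 * 1.7 / 1000
  = 25843.40 / 1000
  = 25.84 kW


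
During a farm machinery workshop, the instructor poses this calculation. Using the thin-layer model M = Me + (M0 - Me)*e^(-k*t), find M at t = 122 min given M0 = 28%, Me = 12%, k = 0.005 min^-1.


M = Me + (M0 - Me) * e^(-k*t)
  = 12 + (28 - 12) * e^(-0.005*122)
  = 12 + 16 * e^(-0.610)
  = 12 + 16 * 0.54335
  = 12 + 8.6936
  = 20.69%


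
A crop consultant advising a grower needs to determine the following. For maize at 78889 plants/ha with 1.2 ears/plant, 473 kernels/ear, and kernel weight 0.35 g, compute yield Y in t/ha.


Y = density * ears * kernels * kw
  = 78889 * 1.2 * 473 * 0.35 g/ha
  = 15672088.74 g/ha
  = 15672.09 kg/ha = 15.67 t/ha


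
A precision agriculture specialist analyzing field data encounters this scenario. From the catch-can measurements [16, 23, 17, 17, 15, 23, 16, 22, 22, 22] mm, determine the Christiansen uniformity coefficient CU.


xbar = 193 / 10 = 19.300
sum|xi - xbar| = 31
CU = 100 * (1 - 31 / (10 * 19.300))
   = 100 * (1 - 0.1606)
   = 83.94%


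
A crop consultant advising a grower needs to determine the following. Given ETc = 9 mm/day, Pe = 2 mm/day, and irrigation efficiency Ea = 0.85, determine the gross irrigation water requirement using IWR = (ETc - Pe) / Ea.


IWR = (ETc - Pe) / Ea
    = (9 - 2) / 0.85
    = 7 / 0.85
    = 8.24 mm/day


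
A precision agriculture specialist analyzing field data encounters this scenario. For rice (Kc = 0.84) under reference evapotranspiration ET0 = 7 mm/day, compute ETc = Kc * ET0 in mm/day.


ETc = Kc * ET0
    = 0.84 * 7
    = 5.88 mm/day


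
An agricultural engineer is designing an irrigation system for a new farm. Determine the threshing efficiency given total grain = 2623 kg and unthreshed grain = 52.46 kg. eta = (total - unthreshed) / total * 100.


eta = (total - unthreshed) / total * 100
    = (2623 - 52.46) / 2623 * 100
    = 2570.54 / 2623 * 100
    = 98%


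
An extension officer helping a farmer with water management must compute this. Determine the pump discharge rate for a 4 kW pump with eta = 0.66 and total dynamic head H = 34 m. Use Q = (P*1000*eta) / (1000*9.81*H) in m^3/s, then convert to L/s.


Q = (P * 1000 * eta) / (rho * g * H)
  = (4 * 1000 * 0.66) / (1000 * 9.81 * 34)
  = 2640 / 333540
  = 0.00792 m^3/s = 7.92 L/s


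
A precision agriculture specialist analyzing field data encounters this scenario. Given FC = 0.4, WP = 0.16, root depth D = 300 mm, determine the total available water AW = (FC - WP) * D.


AW = (FC - WP) * D
   = (0.4 - 0.16) * 300
   = 0.24 * 300
   = 72 mm


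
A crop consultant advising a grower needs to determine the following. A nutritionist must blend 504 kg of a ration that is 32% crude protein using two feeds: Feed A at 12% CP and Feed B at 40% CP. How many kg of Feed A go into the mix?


parts_A = CP_b - target = 40 - 32 = 8
parts_B = target - CP_a = 32 - 12 = 20
total_parts = 8 + 20 = 28
Feed A = 504 * 8 / 28 = 144 kg
Feed B = 504 * 20 / 28 = 360 kg

144 kg


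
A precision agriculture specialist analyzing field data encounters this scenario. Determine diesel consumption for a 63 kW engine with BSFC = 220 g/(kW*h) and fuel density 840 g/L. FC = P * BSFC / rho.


FC = P * BSFC / rho_fuel
   = 63 * 220 / 840
   = 13860 / 840
   = 16.50 L/h


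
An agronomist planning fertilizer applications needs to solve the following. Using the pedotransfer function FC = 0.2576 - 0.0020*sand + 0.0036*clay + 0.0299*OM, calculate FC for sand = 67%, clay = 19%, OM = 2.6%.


FC = 0.2576 - 0.0020*67 + 0.0036*19 + 0.0299*2.6
   = 0.2576 - 0.1340 + 0.0684 + 0.0777
   = 0.2697


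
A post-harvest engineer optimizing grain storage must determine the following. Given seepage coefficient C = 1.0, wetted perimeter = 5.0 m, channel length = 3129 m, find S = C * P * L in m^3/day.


S = C * P * L
  = 1.0 * 5.0 * 3129
  = 15645 m^3/day


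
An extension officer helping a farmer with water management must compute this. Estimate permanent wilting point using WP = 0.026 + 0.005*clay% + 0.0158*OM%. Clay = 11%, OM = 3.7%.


WP = 0.026 + 0.005*11 + 0.0158*3.7
   = 0.026 + 0.0550 + 0.0585
   = 0.1395


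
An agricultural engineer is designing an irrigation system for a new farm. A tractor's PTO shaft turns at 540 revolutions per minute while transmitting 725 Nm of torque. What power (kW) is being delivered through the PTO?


P = 2*pi*n*T / 60000
  = 2*pi * 540 * 725 / 60000
  = 2459867.05 / 60000
  = 41.00 kW


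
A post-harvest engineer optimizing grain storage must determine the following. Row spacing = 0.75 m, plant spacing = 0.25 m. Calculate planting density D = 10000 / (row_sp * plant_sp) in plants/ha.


D = 10000 / (row_sp * plant_sp)
  = 10000 / (0.75 * 0.25)
  = 10000 / 0.1875
  = 53333.33 plants/ha


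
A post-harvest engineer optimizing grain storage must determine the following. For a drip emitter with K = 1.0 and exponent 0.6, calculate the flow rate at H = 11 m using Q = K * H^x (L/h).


Q = K * H^x
  = 1.0 * 11^0.6
  = 1.0 * 4.2154
  = 4.22 L/h


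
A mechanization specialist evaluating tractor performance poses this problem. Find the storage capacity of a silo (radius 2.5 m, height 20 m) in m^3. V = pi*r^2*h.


V = pi * r^2 * h
  = pi * 2.5^2 * 20
  = pi * 6.25 * 20
  = 392.70 m^3


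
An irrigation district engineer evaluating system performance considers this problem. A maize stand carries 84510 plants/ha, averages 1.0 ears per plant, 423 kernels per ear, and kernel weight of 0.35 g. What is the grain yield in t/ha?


Y = density * ears * kernels * kw
  = 84510 * 1.0 * 423 * 0.35 g/ha
  = 12511705.50 g/ha
  = 12511.71 kg/ha = 12.51 t/ha


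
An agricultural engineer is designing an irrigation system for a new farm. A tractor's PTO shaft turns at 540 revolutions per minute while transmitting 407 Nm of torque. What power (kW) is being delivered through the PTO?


P = 2*pi*n*T / 60000
  = 2*pi * 540 * 407 / 60000
  = 1380918.47 / 60000
  = 23.02 kW


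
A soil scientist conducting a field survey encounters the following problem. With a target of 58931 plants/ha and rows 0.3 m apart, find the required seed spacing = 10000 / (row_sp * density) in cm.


spacing = 10000 / (row_sp * density)
        = 10000 / (0.3 * 58931)
        = 10000 / 17679.30
        = 0.56563 m = 56.56 cm


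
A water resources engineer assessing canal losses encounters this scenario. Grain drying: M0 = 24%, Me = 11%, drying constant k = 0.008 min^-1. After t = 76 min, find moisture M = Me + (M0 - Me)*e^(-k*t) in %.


M = Me + (M0 - Me) * e^(-k*t)
  = 11 + (24 - 11) * e^(-0.008*76)
  = 11 + 13 * e^(-0.608)
  = 11 + 13 * 0.54444
  = 11 + 7.0777
  = 18.08%


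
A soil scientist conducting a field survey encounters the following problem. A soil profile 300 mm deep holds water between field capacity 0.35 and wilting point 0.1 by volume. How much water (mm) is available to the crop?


AW = (FC - WP) * D
   = (0.35 - 0.1) * 300
   = 0.25 * 300
   = 75 mm


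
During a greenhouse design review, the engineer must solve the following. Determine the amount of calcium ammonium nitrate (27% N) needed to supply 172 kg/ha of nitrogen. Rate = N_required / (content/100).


Rate = N_required / (N_content / 100)
     = 172 / (27 / 100)
     = 172 / 0.27
     = 637.04 kg/ha


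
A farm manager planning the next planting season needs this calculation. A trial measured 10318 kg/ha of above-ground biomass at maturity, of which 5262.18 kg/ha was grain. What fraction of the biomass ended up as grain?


HI = grain_yield / biomass
   = 5262.18 / 10318
   = 0.51


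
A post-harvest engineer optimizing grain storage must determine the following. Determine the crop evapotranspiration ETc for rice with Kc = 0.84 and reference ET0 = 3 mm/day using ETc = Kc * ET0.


ETc = Kc * ET0
    = 0.84 * 3
    = 2.52 mm/day


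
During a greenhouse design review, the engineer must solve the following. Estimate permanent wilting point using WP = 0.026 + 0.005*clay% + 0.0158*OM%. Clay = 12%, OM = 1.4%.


WP = 0.026 + 0.005*12 + 0.0158*1.4
   = 0.026 + 0.0600 + 0.0221
   = 0.1081


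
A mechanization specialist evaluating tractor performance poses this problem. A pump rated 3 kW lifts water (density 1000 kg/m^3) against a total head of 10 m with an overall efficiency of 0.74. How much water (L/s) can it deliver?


Q = (P * 1000 * eta) / (rho * g * H)
  = (3 * 1000 * 0.74) / (1000 * 9.81 * 10)
  = 2220 / 98100
  = 0.02263 m^3/s = 22.63 L/s


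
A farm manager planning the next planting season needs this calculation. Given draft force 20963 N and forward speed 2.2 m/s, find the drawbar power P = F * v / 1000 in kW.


P = F * v / 1000
  = 20963 * 2.2 / 1000
  = 46118.60 / 1000
  = 46.12 kW


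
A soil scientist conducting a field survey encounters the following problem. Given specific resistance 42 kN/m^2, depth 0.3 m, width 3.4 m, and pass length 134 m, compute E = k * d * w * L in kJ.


E = k * d * w * L
  = 42 * 0.3 * 3.4 * 134
  = 5740.56 kJ


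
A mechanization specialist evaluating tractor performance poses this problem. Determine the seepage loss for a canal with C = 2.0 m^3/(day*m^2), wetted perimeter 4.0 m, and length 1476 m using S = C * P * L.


S = C * P * L
  = 2.0 * 4.0 * 1476
  = 11808 m^3/day


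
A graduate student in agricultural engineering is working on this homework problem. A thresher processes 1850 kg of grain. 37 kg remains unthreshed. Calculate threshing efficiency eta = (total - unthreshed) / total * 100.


eta = (total - unthreshed) / total * 100
    = (1850 - 37) / 1850 * 100
    = 1813 / 1850 * 100
    = 98%


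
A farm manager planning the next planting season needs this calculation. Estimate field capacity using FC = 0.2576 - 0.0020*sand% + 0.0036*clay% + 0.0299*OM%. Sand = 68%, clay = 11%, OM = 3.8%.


FC = 0.2576 - 0.0020*68 + 0.0036*11 + 0.0299*3.8
   = 0.2576 - 0.1360 + 0.0396 + 0.1136
   = 0.2748


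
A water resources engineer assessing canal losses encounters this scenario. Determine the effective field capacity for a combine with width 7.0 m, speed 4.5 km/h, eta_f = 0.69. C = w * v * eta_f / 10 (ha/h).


C = w * v * eta_f / 10
  = 7.0 * 4.5 * 0.69 / 10
  = 21.74 / 10
  = 2.17 ha/h


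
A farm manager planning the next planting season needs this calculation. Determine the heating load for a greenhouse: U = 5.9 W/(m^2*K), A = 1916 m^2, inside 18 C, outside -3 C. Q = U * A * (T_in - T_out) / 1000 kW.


dT = 18 - (-3) = 21 K
Q = U * A * dT
  = 5.9 * 1916 * 21
  = 237392.40 W = 237.39 kW


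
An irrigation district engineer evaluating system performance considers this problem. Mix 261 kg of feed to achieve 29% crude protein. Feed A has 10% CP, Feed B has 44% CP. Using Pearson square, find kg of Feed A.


parts_A = CP_b - target = 44 - 29 = 15
parts_B = target - CP_a = 29 - 10 = 19
total_parts = 15 + 19 = 34
Feed A = 261 * 15 / 34 = 115.15 kg
Feed B = 261 * 19 / 34 = 145.85 kg

115.15 kg


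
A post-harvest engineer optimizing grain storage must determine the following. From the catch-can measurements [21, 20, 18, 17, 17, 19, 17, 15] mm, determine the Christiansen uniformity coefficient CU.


xbar = 144 / 8 = 18
sum|xi - xbar| = 12
CU = 100 * (1 - 12 / (8 * 18))
   = 100 * (1 - 0.0833)
   = 91.67%


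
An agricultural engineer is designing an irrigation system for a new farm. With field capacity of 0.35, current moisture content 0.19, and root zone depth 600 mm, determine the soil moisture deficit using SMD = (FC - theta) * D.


SMD = (FC - theta) * D
    = (0.35 - 0.19) * 600
    = 0.160 * 600
    = 96 mm


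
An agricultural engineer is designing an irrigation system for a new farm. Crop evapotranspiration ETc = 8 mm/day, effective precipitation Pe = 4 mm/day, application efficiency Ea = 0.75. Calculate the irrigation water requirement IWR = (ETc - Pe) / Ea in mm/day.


IWR = (ETc - Pe) / Ea
    = (8 - 4) / 0.75
    = 4 / 0.75
    = 5.33 mm/day


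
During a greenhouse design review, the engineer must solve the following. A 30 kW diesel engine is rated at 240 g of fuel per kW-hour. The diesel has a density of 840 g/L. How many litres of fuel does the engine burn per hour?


FC = P * BSFC / rho_fuel
   = 30 * 240 / 840
   = 7200 / 840
   = 8.57 L/h


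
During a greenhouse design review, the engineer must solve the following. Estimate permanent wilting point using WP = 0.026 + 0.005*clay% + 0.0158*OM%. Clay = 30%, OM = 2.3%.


WP = 0.026 + 0.005*30 + 0.0158*2.3
   = 0.026 + 0.1500 + 0.0363
   = 0.2123


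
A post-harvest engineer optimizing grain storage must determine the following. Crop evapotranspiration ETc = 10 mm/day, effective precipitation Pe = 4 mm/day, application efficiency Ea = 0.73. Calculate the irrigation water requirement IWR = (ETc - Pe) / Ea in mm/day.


IWR = (ETc - Pe) / Ea
    = (10 - 4) / 0.73
    = 6 / 0.73
    = 8.22 mm/day


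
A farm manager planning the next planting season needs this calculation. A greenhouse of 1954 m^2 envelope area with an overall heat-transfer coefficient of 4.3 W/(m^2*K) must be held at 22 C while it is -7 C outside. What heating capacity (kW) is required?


dT = 22 - (-7) = 29 K
Q = U * A * dT
  = 4.3 * 1954 * 29
  = 243663.80 W = 243.66 kW


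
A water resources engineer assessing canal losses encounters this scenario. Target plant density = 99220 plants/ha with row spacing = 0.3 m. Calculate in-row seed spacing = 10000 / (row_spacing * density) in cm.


spacing = 10000 / (row_sp * density)
        = 10000 / (0.3 * 99220)
        = 10000 / 29766
        = 0.33595 m = 33.60 cm


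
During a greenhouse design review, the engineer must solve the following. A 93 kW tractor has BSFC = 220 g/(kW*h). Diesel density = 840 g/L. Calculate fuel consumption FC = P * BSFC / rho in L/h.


FC = P * BSFC / rho_fuel
   = 93 * 220 / 840
   = 20460 / 840
   = 24.36 L/h


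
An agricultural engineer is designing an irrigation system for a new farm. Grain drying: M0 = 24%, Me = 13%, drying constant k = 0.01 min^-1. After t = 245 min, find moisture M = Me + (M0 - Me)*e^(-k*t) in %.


M = Me + (M0 - Me) * e^(-k*t)
  = 13 + (24 - 13) * e^(-0.01*245)
  = 13 + 11 * e^(-2.450)
  = 13 + 11 * 0.08629
  = 13 + 0.9492
  = 13.95%


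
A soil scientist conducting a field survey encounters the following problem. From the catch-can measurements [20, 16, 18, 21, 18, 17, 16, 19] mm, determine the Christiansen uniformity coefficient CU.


xbar = 145 / 8 = 18.125
sum|xi - xbar| = 11.250
CU = 100 * (1 - 11.250 / (8 * 18.125))
   = 100 * (1 - 0.0776)
   = 92.24%


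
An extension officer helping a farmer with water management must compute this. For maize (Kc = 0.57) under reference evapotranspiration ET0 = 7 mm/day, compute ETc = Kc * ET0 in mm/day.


ETc = Kc * ET0
    = 0.57 * 7
    = 3.99 mm/day


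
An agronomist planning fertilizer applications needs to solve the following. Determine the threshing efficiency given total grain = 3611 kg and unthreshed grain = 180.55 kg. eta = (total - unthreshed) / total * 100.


eta = (total - unthreshed) / total * 100
    = (3611 - 180.55) / 3611 * 100
    = 3430.45 / 3611 * 100
    = 95%


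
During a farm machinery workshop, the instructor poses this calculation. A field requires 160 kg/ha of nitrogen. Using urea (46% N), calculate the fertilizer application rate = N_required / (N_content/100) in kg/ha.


Rate = N_required / (N_content / 100)
     = 160 / (46 / 100)
     = 160 / 0.46
     = 347.83 kg/ha


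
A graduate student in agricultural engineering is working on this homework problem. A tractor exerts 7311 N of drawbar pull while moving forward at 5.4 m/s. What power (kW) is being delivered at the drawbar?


P = F * v / 1000
  = 7311 * 5.4 / 1000
  = 39479.40 / 1000
  = 39.48 kW


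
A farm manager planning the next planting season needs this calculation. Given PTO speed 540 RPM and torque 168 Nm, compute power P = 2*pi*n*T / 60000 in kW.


P = 2*pi*n*T / 60000
  = 2*pi * 540 * 168 / 60000
  = 570010.57 / 60000
  = 9.50 kW


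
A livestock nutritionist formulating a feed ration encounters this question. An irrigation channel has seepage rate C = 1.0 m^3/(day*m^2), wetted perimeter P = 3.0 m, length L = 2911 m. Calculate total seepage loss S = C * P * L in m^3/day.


S = C * P * L
  = 1.0 * 3.0 * 2911
  = 8733 m^3/day


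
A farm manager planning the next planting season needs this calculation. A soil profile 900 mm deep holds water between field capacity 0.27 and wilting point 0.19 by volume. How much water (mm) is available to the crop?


AW = (FC - WP) * D
   = (0.27 - 0.19) * 900
   = 0.08 * 900
   = 72 mm


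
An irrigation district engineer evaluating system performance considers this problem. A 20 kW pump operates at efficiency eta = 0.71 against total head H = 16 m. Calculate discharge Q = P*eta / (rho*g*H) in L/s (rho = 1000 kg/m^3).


Q = (P * 1000 * eta) / (rho * g * H)
  = (20 * 1000 * 0.71) / (1000 * 9.81 * 16)
  = 14200 / 156960
  = 0.09047 m^3/s = 90.47 L/s


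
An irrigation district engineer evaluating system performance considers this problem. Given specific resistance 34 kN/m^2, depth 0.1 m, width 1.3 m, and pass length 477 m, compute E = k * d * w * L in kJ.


E = k * d * w * L
  = 34 * 0.1 * 1.3 * 477
  = 2108.34 kJ


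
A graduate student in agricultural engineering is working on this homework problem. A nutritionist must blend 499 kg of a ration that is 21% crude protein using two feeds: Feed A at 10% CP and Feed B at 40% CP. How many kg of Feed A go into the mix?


parts_A = CP_b - target = 40 - 21 = 19
parts_B = target - CP_a = 21 - 10 = 11
total_parts = 19 + 11 = 30
Feed A = 499 * 19 / 30 = 316.03 kg
Feed B = 499 * 11 / 30 = 182.97 kg

316.03 kg


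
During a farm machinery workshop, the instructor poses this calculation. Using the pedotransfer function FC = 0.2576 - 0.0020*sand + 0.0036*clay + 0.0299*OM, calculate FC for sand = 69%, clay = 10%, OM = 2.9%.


FC = 0.2576 - 0.0020*69 + 0.0036*10 + 0.0299*2.9
   = 0.2576 - 0.1380 + 0.0360 + 0.0867
   = 0.2423


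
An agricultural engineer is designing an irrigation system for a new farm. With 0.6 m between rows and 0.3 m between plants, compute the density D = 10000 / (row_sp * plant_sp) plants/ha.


D = 10000 / (row_sp * plant_sp)
  = 10000 / (0.6 * 0.3)
  = 10000 / 0.1800
  = 55555.56 plants/ha


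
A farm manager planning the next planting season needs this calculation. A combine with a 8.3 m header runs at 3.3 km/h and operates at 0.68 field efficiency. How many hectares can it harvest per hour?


C = w * v * eta_f / 10
  = 8.3 * 3.3 * 0.68 / 10
  = 18.63 / 10
  = 1.86 ha/h


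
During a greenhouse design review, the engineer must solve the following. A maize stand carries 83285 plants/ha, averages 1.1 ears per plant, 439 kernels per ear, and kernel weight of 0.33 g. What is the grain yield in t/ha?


Y = density * ears * kernels * kw
  = 83285 * 1.1 * 439 * 0.33 g/ha
  = 13272047.75 g/ha
  = 13272.05 kg/ha = 13.27 t/ha


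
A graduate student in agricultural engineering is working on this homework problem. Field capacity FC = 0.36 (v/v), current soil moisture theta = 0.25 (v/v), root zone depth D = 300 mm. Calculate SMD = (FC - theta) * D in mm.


SMD = (FC - theta) * D
    = (0.36 - 0.25) * 300
    = 0.110 * 300
    = 33 mm


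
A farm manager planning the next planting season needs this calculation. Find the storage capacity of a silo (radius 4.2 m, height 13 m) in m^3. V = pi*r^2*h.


V = pi * r^2 * h
  = pi * 4.2^2 * 13
  = pi * 17.64 * 13
  = 720.43 m^3


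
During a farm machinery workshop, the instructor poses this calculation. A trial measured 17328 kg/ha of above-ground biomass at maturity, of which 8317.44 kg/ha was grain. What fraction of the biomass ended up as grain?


HI = grain_yield / biomass
   = 8317.44 / 17328
   = 0.48


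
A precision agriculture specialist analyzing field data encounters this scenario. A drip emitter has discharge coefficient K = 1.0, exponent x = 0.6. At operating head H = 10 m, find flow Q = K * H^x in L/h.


Q = K * H^x
  = 1.0 * 10^0.6
  = 1.0 * 3.9811
  = 3.98 L/h


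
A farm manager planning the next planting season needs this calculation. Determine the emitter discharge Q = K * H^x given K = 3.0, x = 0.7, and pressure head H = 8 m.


Q = K * H^x
  = 3.0 * 8^0.7
  = 3.0 * 4.2871
  = 12.86 L/h


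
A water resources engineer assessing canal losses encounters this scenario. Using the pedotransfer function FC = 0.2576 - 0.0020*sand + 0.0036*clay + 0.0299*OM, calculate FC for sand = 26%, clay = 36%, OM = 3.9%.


FC = 0.2576 - 0.0020*26 + 0.0036*36 + 0.0299*3.9
   = 0.2576 - 0.0520 + 0.1296 + 0.1166
   = 0.4518


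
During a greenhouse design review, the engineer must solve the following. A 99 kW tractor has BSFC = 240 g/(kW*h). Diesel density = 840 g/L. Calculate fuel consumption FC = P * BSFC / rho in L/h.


FC = P * BSFC / rho_fuel
   = 99 * 240 / 840
   = 23760 / 840
   = 28.29 L/h


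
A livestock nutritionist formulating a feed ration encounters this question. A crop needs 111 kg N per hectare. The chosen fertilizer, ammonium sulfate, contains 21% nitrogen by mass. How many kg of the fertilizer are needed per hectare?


Rate = N_required / (N_content / 100)
     = 111 / (21 / 100)
     = 111 / 0.21
     = 528.57 kg/ha


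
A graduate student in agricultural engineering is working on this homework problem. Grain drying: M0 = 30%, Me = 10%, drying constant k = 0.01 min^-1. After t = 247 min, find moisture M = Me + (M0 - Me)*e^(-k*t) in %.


M = Me + (M0 - Me) * e^(-k*t)
  = 10 + (30 - 10) * e^(-0.01*247)
  = 10 + 20 * e^(-2.470)
  = 10 + 20 * 0.08458
  = 10 + 1.6917
  = 11.69%


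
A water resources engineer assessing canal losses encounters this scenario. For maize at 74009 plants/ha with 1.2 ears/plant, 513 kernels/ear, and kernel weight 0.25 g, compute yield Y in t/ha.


Y = density * ears * kernels * kw
  = 74009 * 1.2 * 513 * 0.25 g/ha
  = 11389985.10 g/ha
  = 11389.99 kg/ha = 11.39 t/ha


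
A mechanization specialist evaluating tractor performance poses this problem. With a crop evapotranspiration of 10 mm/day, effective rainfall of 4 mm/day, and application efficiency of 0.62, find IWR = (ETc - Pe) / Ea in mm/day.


IWR = (ETc - Pe) / Ea
    = (10 - 4) / 0.62
    = 6 / 0.62
    = 9.68 mm/day


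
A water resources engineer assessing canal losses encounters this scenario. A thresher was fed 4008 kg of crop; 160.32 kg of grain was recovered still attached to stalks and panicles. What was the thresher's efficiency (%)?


eta = (total - unthreshed) / total * 100
    = (4008 - 160.32) / 4008 * 100
    = 3847.68 / 4008 * 100
    = 96%


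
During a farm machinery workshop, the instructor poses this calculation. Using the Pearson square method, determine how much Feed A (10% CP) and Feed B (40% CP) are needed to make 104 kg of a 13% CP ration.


parts_A = CP_b - target = 40 - 13 = 27
parts_B = target - CP_a = 13 - 10 = 3
total_parts = 27 + 3 = 30
Feed A = 104 * 27 / 30 = 93.60 kg
Feed B = 104 * 3 / 30 = 10.40 kg

93.60 kg


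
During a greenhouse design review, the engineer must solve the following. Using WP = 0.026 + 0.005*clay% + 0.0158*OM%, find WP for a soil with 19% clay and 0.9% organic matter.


WP = 0.026 + 0.005*19 + 0.0158*0.9
   = 0.026 + 0.0950 + 0.0142
   = 0.1352


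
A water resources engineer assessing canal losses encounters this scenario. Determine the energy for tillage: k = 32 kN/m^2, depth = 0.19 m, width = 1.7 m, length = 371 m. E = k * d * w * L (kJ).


E = k * d * w * L
  = 32 * 0.19 * 1.7 * 371
  = 3834.66 kJ


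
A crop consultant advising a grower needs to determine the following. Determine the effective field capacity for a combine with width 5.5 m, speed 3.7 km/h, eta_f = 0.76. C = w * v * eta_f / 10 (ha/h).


C = w * v * eta_f / 10
  = 5.5 * 3.7 * 0.76 / 10
  = 15.47 / 10
  = 1.55 ha/h


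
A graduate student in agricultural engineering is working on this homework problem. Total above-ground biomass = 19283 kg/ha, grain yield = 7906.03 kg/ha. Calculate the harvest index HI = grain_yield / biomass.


HI = grain_yield / biomass
   = 7906.03 / 19283
   = 0.41


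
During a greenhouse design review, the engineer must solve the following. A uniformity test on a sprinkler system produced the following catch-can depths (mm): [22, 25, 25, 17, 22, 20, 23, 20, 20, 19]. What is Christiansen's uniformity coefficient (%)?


xbar = 213 / 10 = 21.300
sum|xi - xbar| = 21
CU = 100 * (1 - 21 / (10 * 21.300))
   = 100 * (1 - 0.0986)
   = 90.14%


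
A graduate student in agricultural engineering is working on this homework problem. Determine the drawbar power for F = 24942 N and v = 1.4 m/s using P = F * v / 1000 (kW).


P = F * v / 1000
  = 24942 * 1.4 / 1000
  = 34918.80 / 1000
  = 34.92 kW


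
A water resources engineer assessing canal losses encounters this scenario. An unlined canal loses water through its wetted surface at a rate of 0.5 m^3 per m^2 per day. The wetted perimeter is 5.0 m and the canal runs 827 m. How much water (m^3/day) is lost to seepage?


S = C * P * L
  = 0.5 * 5.0 * 827
  = 2067.50 m^3/day


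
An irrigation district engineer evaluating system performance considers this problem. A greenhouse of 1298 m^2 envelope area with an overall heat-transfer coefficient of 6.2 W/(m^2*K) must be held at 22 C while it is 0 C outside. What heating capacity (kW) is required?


dT = 22 - (0) = 22 K
Q = U * A * dT
  = 6.2 * 1298 * 22
  = 177047.20 W = 177.05 kW


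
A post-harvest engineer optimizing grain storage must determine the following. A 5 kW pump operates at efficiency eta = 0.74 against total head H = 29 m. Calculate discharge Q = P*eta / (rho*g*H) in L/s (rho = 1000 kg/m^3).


Q = (P * 1000 * eta) / (rho * g * H)
  = (5 * 1000 * 0.74) / (1000 * 9.81 * 29)
  = 3700 / 284490
  = 0.01301 m^3/s = 13.01 L/s


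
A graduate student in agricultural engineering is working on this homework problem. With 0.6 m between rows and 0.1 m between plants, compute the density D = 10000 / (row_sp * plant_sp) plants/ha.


D = 10000 / (row_sp * plant_sp)
  = 10000 / (0.6 * 0.1)
  = 10000 / 0.0600
  = 166666.67 plants/ha


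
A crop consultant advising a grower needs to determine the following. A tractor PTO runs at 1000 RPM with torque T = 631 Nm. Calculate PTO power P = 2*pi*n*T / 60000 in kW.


P = 2*pi*n*T / 60000
  = 2*pi * 1000 * 631 / 60000
  = 3964689.93 / 60000
  = 66.08 kW


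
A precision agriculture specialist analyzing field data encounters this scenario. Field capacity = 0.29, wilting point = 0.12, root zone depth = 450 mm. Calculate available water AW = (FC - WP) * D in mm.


AW = (FC - WP) * D
   = (0.29 - 0.12) * 450
   = 0.17 * 450
   = 76.50 mm


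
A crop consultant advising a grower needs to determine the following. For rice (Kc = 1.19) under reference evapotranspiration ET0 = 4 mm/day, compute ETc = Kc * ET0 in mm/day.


ETc = Kc * ET0
    = 1.19 * 4
    = 4.76 mm/day


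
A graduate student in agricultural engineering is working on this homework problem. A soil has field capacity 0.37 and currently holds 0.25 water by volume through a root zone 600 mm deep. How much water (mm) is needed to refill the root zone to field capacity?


SMD = (FC - theta) * D
    = (0.37 - 0.25) * 600
    = 0.120 * 600
    = 72 mm
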